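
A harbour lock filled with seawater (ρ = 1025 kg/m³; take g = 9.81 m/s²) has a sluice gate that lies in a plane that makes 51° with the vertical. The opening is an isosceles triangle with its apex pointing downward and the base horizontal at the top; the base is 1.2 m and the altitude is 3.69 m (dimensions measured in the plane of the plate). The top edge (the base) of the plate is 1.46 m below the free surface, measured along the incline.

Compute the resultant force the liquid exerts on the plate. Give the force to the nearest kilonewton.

F ≈ 38 kN

γ = ρg = 1025 × 9.81 / 1000 = 10.05525 kN/m³.
The plate makes 51° with the vertical, i.e. θ = 90° − 51° = 39° to the horizontal. Measuring y along the incline from the free-surface line, vertical depth h = y·sinθ with sinθ = 0.629320.
With the apex down, the centroid sits h/3 = 3.69/3 = 1.23 m below the base (the top edge), so y_c = 1.46 + 1.23 = 2.69 m and h_c = 2.69 × 0.629320 = 1.69287 m.
A = ½ × 1.2 × 3.69 = 2.214 m².
Resultant F = γ·h_c·A = 10.05525 × 1.69287 × 2.214 = 37.6872 kN.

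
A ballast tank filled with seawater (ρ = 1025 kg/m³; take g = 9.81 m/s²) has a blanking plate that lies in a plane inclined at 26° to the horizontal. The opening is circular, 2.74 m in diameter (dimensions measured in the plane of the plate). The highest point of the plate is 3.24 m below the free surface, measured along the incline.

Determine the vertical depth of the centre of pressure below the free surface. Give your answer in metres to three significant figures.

γ = ρg = 1025 × 9.81 / 1000 = 10.05525 kN/m³.
Let θ = 26° be the plate's angle to the horizontal; measure y along the incline from where the plane meets the free surface. Vertical depth h = y·sinθ with sinθ = 0.438371.
The centroid is at the centre, 1.37 m below the top of the plate, so y_c = 3.24 + 1.37 = 4.61 m and h_c = 4.61 × 0.438371 = 2.02089 m.
A = π(1.37)² = 5.89646 m².
Resultant F = γ·h_c·A = 10.05525 × 2.02089 × 5.89646 = 119.819 kN.
I_c = πr⁴/4 = π × 1.37⁴/4 = 2.76676 m⁴.
Centre of pressure: y_p = y_c + I_c/(y_c·A) = 4.61 + 2.76676/(4.61 × 5.89646) = 4.61 + 0.101784 = 4.71178 m along the plane.
Vertically, h_p = y_p·sinθ = 4.71178 × 0.438371 = 2.06551 m.

h_p = 2.07 m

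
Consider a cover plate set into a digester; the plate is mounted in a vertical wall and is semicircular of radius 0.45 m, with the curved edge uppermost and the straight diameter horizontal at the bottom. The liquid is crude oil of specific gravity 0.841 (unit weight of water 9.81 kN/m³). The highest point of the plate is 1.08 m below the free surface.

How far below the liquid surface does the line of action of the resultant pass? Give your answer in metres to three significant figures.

γ = 0.841 × 9.81 = 8.25021 kN/m³.
The centroid lies 4r/(3π) = 0.190986 m above the diameter, so r − 4r/(3π) = 0.45 − 0.190986 = 0.259014 m below the topmost point, so the centroid depth is h_c = 1.08 + 0.259014 = 1.33901 m.
A = πr²/2 = π × 0.45²/2 = 0.318086 m².
Resultant F = γ·h_c·A = 8.25021 × 1.33901 × 0.318086 = 3.51393 kN.
I_c = (π/8 − 8/(9π))·r⁴ = 0.109757 × 0.45⁴ = 0.00450072 m⁴.
Centre of pressure: y_p = y_c + I_c/(y_c·A) = 1.33901 + 0.00450072/(1.33901 × 0.318086) = 1.33901 + 0.010567 = 1.34958 m along the plane.

h_p = 1.35 m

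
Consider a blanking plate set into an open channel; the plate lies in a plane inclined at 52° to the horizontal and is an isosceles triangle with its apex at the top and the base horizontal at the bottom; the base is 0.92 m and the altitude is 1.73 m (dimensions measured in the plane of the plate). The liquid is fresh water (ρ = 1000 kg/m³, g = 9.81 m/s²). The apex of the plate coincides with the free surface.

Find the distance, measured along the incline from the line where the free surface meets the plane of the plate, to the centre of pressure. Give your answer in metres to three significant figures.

γ = ρg = 1000 × 9.81 = 9810 N/m³ = 9.81 kN/m³.
Let θ = 52° be the plate's angle to the horizontal; measure y along the incline from where the plane meets the free surface. Vertical depth h = y·sinθ with sinθ = 0.788011.
With the apex up, the centroid sits 2h/3 = 2 × 1.73/3 = 1.15333 m below the apex, so y_c = 1.15333 m and h_c = 1.15333 × 0.788011 = 0.908837 m.
A = ½ × 0.92 × 1.73 = 0.7958 m².
Resultant F = γ·h_c·A = 9.81 × 0.908837 × 0.7958 = 7.09511 kN.
I_c = b·h³/36 = 0.92 × 1.73³/36 = 0.132319 m⁴.
Centre of pressure: y_p = y_c + I_c/(y_c·A) = 1.15333 + 0.132319/(1.15333 × 0.7958) = 1.15333 + 0.144167 = 1.2975 m along the plane.

y_p = 1.30 m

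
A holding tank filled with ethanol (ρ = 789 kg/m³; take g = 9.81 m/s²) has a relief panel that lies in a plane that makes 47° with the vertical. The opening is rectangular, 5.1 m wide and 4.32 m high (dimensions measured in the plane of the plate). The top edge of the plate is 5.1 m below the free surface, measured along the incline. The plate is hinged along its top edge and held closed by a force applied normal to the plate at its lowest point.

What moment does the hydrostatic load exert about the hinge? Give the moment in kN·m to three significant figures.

γ = ρg = 789 × 9.81 / 1000 = 7.74009 kN/m³.
The plate makes 47° with the vertical, i.e. θ = 90° − 47° = 43° to the horizontal. Measuring y along the incline from the free-surface line, vertical depth h = y·sinθ with sinθ = 0.681998.
The centroid lies 4.32/2 = 2.16 m below the top edge, so y_c = 5.1 + 2.16 = 7.26 m and h_c = 7.26 × 0.681998 = 4.95131 m.
A = 5.1 × 4.32 = 22.032 m².
Resultant F = γ·h_c·A = 7.74009 × 4.95131 × 22.032 = 844.345 kN.
I_c = b·h³/12 = 5.1 × 4.32³/12 = 34.2642 m⁴.
Centre of pressure: y_p = y_c + I_c/(y_c·A) = 7.26 + 34.2642/(7.26 × 22.032) = 7.26 + 0.214215 = 7.47422 m along the plane.
The resultant acts 2.16 + 0.214215 = 2.37421 m (along the plate) below the hinge at the top edge, so the moment about the hinge is M = F × 2.37421 = 844.345 × 2.37421 = 2004.65 kN·m.

M ≈ 2000 kN·m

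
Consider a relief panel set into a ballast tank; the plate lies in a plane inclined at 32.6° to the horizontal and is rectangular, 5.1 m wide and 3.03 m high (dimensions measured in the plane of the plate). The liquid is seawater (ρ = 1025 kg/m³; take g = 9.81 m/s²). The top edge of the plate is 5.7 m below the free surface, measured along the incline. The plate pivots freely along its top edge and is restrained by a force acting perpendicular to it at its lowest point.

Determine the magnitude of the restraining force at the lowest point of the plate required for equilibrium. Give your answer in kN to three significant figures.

P ≈ 323 kN

γ = ρg = 1025 × 9.81 / 1000 = 10.05525 kN/m³.
Let θ = 32.6° be the plate's angle to the horizontal; measure y along the incline from where the plane meets the free surface. Vertical depth h = y·sinθ with sinθ = 0.538771.
The centroid lies 3.03/2 = 1.515 m below the top edge, so y_c = 5.7 + 1.515 = 7.215 m and h_c = 7.215 × 0.538771 = 3.88723 m.
A = 5.1 × 3.03 = 15.453 m².
Resultant F = γ·h_c·A = 10.05525 × 3.88723 × 15.453 = 604.012 kN.
I_c = b·h³/12 = 5.1 × 3.03³/12 = 11.8227 m⁴.
Centre of pressure: y_p = y_c + I_c/(y_c·A) = 7.215 + 11.8227/(7.215 × 15.453) = 7.215 + 0.106039 = 7.32104 m along the plane.
The resultant acts 1.515 + 0.106039 = 1.62104 m (along the plate) below the hinge at the top edge, so the moment about the hinge is M = F × 1.62104 = 604.012 × 1.62104 = 979.128 kN·m.
A normal force at the bottom, 3.03 m from the hinge, must supply this moment: P = 979.128/3.03 = 323.145 kN.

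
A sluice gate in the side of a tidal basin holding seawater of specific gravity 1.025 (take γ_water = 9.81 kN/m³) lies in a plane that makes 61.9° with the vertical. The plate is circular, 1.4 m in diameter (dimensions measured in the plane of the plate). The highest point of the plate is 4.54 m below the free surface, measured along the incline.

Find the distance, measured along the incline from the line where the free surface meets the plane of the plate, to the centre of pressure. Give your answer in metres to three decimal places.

y_p = 5.263 m

γ = 1.025 × 9.81 = 10.05525 kN/m³.
The plate makes 61.9° with the vertical, i.e. θ = 90° − 61.9° = 28.1° to the horizontal. Measuring y along the incline from the free-surface line, vertical depth h = y·sinθ with sinθ = 0.471012.
The centroid is at the centre, 0.7 m below the top of the plate, so y_c = 4.54 + 0.7 = 5.24 m and h_c = 5.24 × 0.471012 = 2.4681 m.
A = π(0.7)² = 1.53938 m².
Resultant F = γ·h_c·A = 10.05525 × 2.4681 × 1.53938 = 38.2034 kN.
I_c = πr⁴/4 = π × 0.7⁴/4 = 0.188574 m⁴.
Centre of pressure: y_p = y_c + I_c/(y_c·A) = 5.24 + 0.188574/(5.24 × 1.53938) = 5.24 + 0.0233779 = 5.26338 m along the plane.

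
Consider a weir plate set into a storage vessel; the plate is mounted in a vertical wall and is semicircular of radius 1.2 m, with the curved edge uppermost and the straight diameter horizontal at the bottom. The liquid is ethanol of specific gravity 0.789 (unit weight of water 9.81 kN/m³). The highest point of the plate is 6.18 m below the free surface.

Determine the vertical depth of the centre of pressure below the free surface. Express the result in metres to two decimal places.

h_p = 6.89 m

γ = 0.789 × 9.81 = 7.74009 kN/m³.
The centroid lies 4r/(3π) = 0.509296 m above the diameter, so r − 4r/(3π) = 1.2 − 0.509296 = 0.690704 m below the topmost point, so the centroid depth is h_c = 6.18 + 0.690704 = 6.8707 m.
A = πr²/2 = π × 1.2²/2 = 2.26195 m².
Resultant F = γ·h_c·A = 7.74009 × 6.8707 × 2.26195 = 120.29 kN.
I_c = (π/8 − 8/(9π))·r⁴ = 0.109757 × 1.2⁴ = 0.227592 m⁴.
Centre of pressure: y_p = y_c + I_c/(y_c·A) = 6.8707 + 0.227592/(6.8707 × 2.26195) = 6.8707 + 0.0146444 = 6.88534 m along the plane.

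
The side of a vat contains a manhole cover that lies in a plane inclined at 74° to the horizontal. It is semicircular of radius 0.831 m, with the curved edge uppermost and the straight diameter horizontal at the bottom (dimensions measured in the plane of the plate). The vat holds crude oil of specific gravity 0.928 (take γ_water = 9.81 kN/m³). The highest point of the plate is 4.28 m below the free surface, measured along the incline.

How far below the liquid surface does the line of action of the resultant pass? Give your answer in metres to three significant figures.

γ = 0.928 × 9.81 = 9.10368 kN/m³.
Let θ = 74° be the plate's angle to the horizontal; measure y along the incline from where the plane meets the free surface. Vertical depth h = y·sinθ with sinθ = 0.961262.
The centroid lies 4r/(3π) = 0.352687 m above the diameter, so r − 4r/(3π) = 0.831 − 0.352687 = 0.478313 m below the topmost point, so y_c = 4.28 + 0.478313 = 4.75831 m and h_c = 4.75831 × 0.961262 = 4.57398 m.
A = πr²/2 = π × 0.831²/2 = 1.08473 m².
Resultant F = γ·h_c·A = 9.10368 × 4.57398 × 1.08473 = 45.1682 kN.
I_c = (π/8 − 8/(9π))·r⁴ = 0.109757 × 0.831⁴ = 0.0523403 m⁴.
Centre of pressure: y_p = y_c + I_c/(y_c·A) = 4.75831 + 0.0523403/(4.75831 × 1.08473) = 4.75831 + 0.0101406 = 4.76845 m along the plane.
Vertically, h_p = y_p·sinθ = 4.76845 × 0.961262 = 4.58373 m.

h_p = 4.58 m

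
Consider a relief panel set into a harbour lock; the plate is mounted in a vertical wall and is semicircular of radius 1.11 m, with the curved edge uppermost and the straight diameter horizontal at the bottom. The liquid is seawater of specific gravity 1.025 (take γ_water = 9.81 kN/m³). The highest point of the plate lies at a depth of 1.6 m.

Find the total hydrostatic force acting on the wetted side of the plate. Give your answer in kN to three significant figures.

γ = 1.025 × 9.81 = 10.05525 kN/m³.
The centroid lies 4r/(3π) = 0.471099 m above the diameter, so r − 4r/(3π) = 1.11 − 0.471099 = 0.638901 m below the topmost point, so the centroid depth is h_c = 1.6 + 0.638901 = 2.2389 m.
A = πr²/2 = π × 1.11²/2 = 1.93538 m².
Resultant F = γ·h_c·A = 10.05525 × 2.2389 × 1.93538 = 43.5706 kN.

F ≈ 43.6 kN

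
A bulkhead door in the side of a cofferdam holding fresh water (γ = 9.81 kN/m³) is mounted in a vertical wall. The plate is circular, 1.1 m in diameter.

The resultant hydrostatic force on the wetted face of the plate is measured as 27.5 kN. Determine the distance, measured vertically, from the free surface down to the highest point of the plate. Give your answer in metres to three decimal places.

γ = 9.81 kN/m³.
A = π(0.55)² = 0.950332 m².
From F = γ·h_c·A, the centroid depth is h_c = 27.5/(9.81 × 0.950332) = 2.94977 m.
The centroid is at the centre, 0.55 m below the top of the plate, so the highest point sits at h_top = 2.94977 − 0.55 = 2.39977 m below the surface.

d_top ≈ 2.400 m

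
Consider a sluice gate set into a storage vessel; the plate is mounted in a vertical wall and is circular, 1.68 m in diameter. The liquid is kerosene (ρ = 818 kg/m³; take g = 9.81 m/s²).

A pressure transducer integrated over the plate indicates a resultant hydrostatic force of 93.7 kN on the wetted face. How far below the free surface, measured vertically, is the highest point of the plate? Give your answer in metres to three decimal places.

γ = ρg = 818 × 9.81 / 1000 = 8.02458 kN/m³.
A = π(0.84)² = 2.21671 m².
From F = γ·h_c·A, the centroid depth is h_c = 93.7/(8.02458 × 2.21671) = 5.26755 m.
The centroid is at the centre, 0.84 m below the top of the plate, so the highest point sits at h_top = 5.26755 − 0.84 = 4.42755 m below the surface.

d_top ≈ 4.428 m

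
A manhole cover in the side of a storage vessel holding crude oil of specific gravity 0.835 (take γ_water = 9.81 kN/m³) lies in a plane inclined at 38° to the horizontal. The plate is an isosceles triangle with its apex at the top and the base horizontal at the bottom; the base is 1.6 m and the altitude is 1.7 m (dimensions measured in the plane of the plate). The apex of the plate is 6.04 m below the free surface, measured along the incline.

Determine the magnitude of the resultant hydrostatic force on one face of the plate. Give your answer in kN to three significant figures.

γ = 0.835 × 9.81 = 8.19135 kN/m³.
Let θ = 38° be the plate's angle to the horizontal; measure y along the incline from where the plane meets the free surface. Vertical depth h = y·sinθ with sinθ = 0.615661.
With the apex up, the centroid sits 2h/3 = 2 × 1.7/3 = 1.13333 m below the apex, so y_c = 6.04 + 1.13333 = 7.17333 m and h_c = 7.17333 × 0.615661 = 4.41634 m.
A = ½ × 1.6 × 1.7 = 1.36 m².
Resultant F = γ·h_c·A = 8.19135 × 4.41634 × 1.36 = 49.1991 kN.

F ≈ 49.2 kN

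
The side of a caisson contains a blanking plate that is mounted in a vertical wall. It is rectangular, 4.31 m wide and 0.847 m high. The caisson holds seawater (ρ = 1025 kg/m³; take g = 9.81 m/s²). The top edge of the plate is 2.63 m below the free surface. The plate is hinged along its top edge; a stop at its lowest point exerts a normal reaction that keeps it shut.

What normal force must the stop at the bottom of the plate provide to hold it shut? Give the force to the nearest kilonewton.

γ = ρg = 1025 × 9.81 / 1000 = 10.05525 kN/m³.
The centroid lies 0.847/2 = 0.4235 m below the top edge, so the centroid depth is h_c = 2.63 + 0.4235 = 3.0535 m.
A = 4.31 × 0.847 = 3.65057 m².
Resultant F = γ·h_c·A = 10.05525 × 3.0535 × 3.65057 = 112.086 kN.
I_c = b·h³/12 = 4.31 × 0.847³/12 = 0.218246 m⁴.
Centre of pressure: y_p = y_c + I_c/(y_c·A) = 3.0535 + 0.218246/(3.0535 × 3.65057) = 3.0535 + 0.0195789 = 3.07308 m along the plane.
The resultant acts 0.4235 + 0.0195789 = 0.443079 m (along the plate) below the hinge at the top edge, so the moment about the hinge is M = F × 0.443079 = 112.086 × 0.443079 = 49.663 kN·m.
A normal force at the bottom, 0.847 m from the hinge, must supply this moment: P = 49.663/0.847 = 58.634 kN.

P ≈ 59 kN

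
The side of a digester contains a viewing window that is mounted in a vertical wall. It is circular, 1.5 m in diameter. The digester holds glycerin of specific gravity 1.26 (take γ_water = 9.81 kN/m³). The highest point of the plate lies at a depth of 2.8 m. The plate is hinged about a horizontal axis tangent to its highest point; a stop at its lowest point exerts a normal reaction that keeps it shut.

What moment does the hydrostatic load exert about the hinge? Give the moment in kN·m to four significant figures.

γ = 1.26 × 9.81 = 12.3606 kN/m³.
The centroid is at the centre, 0.75 m below the top of the plate, so the centroid depth is h_c = 2.8 + 0.75 = 3.55 m.
A = π(0.75)² = 1.76715 m².
Resultant F = γ·h_c·A = 12.3606 × 3.55 × 1.76715 = 77.5428 kN.
I_c = πr⁴/4 = π × 0.75⁴/4 = 0.248505 m⁴.
Centre of pressure: y_p = y_c + I_c/(y_c·A) = 3.55 + 0.248505/(3.55 × 1.76715) = 3.55 + 0.0396126 = 3.58961 m along the plane.
The resultant acts 0.75 + 0.0396126 = 0.789613 m (along the plate) below the hinge at the top edge, so the moment about the hinge is M = F × 0.789613 = 77.5428 × 0.789613 = 61.2288 kN·m.

M ≈ 61.23 kN·m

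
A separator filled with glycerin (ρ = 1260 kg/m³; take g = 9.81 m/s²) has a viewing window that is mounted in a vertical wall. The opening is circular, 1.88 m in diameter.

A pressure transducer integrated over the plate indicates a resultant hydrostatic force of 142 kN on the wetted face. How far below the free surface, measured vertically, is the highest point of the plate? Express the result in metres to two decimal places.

γ = ρg = 1260 × 9.81 / 1000 = 12.3606 kN/m³.
A = π(0.94)² = 2.77591 m².
From F = γ·h_c·A, the centroid depth is h_c = 142/(12.3606 × 2.77591) = 4.1385 m.
The centroid is at the centre, 0.94 m below the top of the plate, so the highest point sits at h_top = 4.1385 − 0.94 = 3.1985 m below the surface.

d_top ≈ 3.20 m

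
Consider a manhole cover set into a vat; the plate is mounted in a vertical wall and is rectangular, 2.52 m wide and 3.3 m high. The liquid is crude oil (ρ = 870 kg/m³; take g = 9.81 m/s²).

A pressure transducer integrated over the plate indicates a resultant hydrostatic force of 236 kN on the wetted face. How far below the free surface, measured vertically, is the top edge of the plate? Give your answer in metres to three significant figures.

d_top ≈ 1.68 m

γ = ρg = 870 × 9.81 / 1000 = 8.5347 kN/m³.
A = 2.52 × 3.3 = 8.316 m².
From F = γ·h_c·A, the centroid depth is h_c = 236/(8.5347 × 8.316) = 3.32513 m.
The centroid lies 3.3/2 = 1.65 m below the top edge, so the top edge sits at h_top = 3.32513 − 1.65 = 1.67513 m below the surface.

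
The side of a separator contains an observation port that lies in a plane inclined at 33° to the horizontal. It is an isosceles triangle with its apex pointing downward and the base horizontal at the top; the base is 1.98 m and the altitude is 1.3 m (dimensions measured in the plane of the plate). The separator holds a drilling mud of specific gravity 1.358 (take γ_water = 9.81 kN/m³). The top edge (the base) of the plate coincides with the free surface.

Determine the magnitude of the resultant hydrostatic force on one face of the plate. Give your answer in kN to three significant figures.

F ≈ 4.05 kN

γ = 1.358 × 9.81 = 13.32198 kN/m³.
Let θ = 33° be the plate's angle to the horizontal; measure y along the incline from where the plane meets the free surface. Vertical depth h = y·sinθ with sinθ = 0.544639.
With the apex down, the centroid sits h/3 = 1.3/3 = 0.433333 m below the base (the top edge), so y_c = 0.433333 m and h_c = 0.433333 × 0.544639 = 0.23601 m.
A = ½ × 1.98 × 1.3 = 1.287 m².
Resultant F = γ·h_c·A = 13.32198 × 0.23601 × 1.287 = 4.04648 kN.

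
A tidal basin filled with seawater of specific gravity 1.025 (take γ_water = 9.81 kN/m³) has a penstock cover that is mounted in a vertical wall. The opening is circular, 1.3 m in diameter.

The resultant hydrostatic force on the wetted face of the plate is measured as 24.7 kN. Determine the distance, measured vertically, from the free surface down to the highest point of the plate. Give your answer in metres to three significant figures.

d_top ≈ 1.20 m

γ = 1.025 × 9.81 = 10.05525 kN/m³.
A = π(0.65)² = 1.32732 m².
From F = γ·h_c·A, the centroid depth is h_c = 24.7/(10.05525 × 1.32732) = 1.85067 m.
The centroid is at the centre, 0.65 m below the top of the plate, so the highest point sits at h_top = 1.85067 − 0.65 = 1.20067 m below the surface.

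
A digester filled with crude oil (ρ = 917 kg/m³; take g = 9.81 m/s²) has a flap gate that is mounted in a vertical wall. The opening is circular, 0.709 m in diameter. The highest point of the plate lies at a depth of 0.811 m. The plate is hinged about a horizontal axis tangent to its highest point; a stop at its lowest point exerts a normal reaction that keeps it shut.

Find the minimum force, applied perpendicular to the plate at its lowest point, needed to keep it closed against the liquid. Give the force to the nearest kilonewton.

γ = ρg = 917 × 9.81 / 1000 = 8.99577 kN/m³.
The centroid is at the centre, 0.3545 m below the top of the plate, so the centroid depth is h_c = 0.811 + 0.3545 = 1.1655 m.
A = π(0.3545)² = 0.394805 m².
Resultant F = γ·h_c·A = 8.99577 × 1.1655 × 0.394805 = 4.13936 kN.
I_c = πr⁴/4 = π × 0.3545⁴/4 = 0.0124038 m⁴.
Centre of pressure: y_p = y_c + I_c/(y_c·A) = 1.1655 + 0.0124038/(1.1655 × 0.394805) = 1.1655 + 0.0269563 = 1.19246 m along the plane.
The resultant acts 0.3545 + 0.0269563 = 0.381456 m (along the plate) below the hinge at the top edge, so the moment about the hinge is M = F × 0.381456 = 4.13936 × 0.381456 = 1.57898 kN·m.
A normal force at the bottom, 0.709 m from the hinge, must supply this moment: P = 1.57898/0.709 = 2.22705 kN.

P ≈ 2 kN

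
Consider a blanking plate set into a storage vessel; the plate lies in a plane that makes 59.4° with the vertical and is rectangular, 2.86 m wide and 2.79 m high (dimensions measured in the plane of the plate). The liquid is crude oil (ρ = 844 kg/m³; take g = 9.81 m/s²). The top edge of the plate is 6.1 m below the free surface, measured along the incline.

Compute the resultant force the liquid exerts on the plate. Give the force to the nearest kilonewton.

γ = ρg = 844 × 9.81 / 1000 = 8.27964 kN/m³.
The plate makes 59.4° with the vertical, i.e. θ = 90° − 59.4° = 30.6° to the horizontal. Measuring y along the incline from the free-surface line, vertical depth h = y·sinθ with sinθ = 0.509041.
The centroid lies 2.79/2 = 1.395 m below the top edge, so y_c = 6.1 + 1.395 = 7.495 m and h_c = 7.495 × 0.509041 = 3.81526 m.
A = 2.86 × 2.79 = 7.9794 m².
Resultant F = γ·h_c·A = 8.27964 × 3.81526 × 7.9794 = 252.061 kN.

F ≈ 252 kN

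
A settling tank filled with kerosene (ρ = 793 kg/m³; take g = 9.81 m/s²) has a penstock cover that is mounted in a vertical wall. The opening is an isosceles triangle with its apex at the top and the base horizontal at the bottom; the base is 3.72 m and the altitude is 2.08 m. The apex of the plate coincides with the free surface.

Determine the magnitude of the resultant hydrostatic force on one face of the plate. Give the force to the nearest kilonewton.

γ = ρg = 793 × 9.81 / 1000 = 7.77933 kN/m³.
With the apex up, the centroid sits 2h/3 = 2 × 2.08/3 = 1.38667 m below the apex, so the centroid depth is h_c = 1.38667 m.
A = ½ × 3.72 × 2.08 = 3.8688 m².
Resultant F = γ·h_c·A = 7.77933 × 1.38667 × 3.8688 = 41.7342 kN.

F ≈ 42 kN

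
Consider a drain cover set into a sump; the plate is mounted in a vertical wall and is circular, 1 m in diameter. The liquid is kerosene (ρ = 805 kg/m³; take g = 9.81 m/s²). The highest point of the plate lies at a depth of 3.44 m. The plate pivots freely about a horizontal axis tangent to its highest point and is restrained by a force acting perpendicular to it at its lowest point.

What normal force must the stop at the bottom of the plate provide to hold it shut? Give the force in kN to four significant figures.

γ = ρg = 805 × 9.81 / 1000 = 7.89705 kN/m³.
The centroid is at the centre, 0.5 m below the top of the plate, so the centroid depth is h_c = 3.44 + 0.5 = 3.94 m.
A = π(0.5)² = 0.785398 m².
Resultant F = γ·h_c·A = 7.89705 × 3.94 × 0.785398 = 24.4372 kN.
I_c = πr⁴/4 = π × 0.5⁴/4 = 0.0490874 m⁴.
Centre of pressure: y_p = y_c + I_c/(y_c·A) = 3.94 + 0.0490874/(3.94 × 0.785398) = 3.94 + 0.015863 = 3.95586 m along the plane.
The resultant acts 0.5 + 0.015863 = 0.515863 m (along the plate) below the hinge at the top edge, so the moment about the hinge is M = F × 0.515863 = 24.4372 × 0.515863 = 12.6062 kN·m.
A normal force at the bottom, 1 m from the hinge, must supply this moment: P = 12.6062/1 = 12.6062 kN.

P ≈ 12.61 kN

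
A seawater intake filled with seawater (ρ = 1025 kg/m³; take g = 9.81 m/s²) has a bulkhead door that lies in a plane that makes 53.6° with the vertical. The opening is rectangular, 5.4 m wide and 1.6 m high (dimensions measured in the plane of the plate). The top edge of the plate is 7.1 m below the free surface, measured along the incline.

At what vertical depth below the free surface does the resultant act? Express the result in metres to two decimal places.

γ = ρg = 1025 × 9.81 / 1000 = 10.05525 kN/m³.
The plate makes 53.6° with the vertical, i.e. θ = 90° − 53.6° = 36.4° to the horizontal. Measuring y along the incline from the free-surface line, vertical depth h = y·sinθ with sinθ = 0.593419.
The centroid lies 1.6/2 = 0.8 m below the top edge, so y_c = 7.1 + 0.8 = 7.9 m and h_c = 7.9 × 0.593419 = 4.68801 m.
A = 5.4 × 1.6 = 8.64 m².
Resultant F = γ·h_c·A = 10.05525 × 4.68801 × 8.64 = 407.282 kN.
I_c = b·h³/12 = 5.4 × 1.6³/12 = 1.8432 m⁴.
Centre of pressure: y_p = y_c + I_c/(y_c·A) = 7.9 + 1.8432/(7.9 × 8.64) = 7.9 + 0.0270042 = 7.927 m along the plane.
Vertically, h_p = y_p·sinθ = 7.927 × 0.593419 = 4.70403 m.

h_p = 4.70 m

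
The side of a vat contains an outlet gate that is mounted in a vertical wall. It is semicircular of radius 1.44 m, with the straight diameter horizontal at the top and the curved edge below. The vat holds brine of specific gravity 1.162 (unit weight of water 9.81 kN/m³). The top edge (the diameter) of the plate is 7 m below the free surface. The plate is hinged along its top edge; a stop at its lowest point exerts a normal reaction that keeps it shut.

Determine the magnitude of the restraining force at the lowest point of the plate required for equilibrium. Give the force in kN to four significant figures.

P ≈ 123.7 kN

γ = 1.162 × 9.81 = 11.39922 kN/m³.
The centroid of a semicircle lies 4r/(3π) = 0.611155 m from the diameter, here below the top edge, so the centroid depth is h_c = 7 + 0.611155 = 7.61116 m.
A = πr²/2 = π × 1.44²/2 = 3.2572 m².
Resultant F = γ·h_c·A = 11.39922 × 7.61116 × 3.2572 = 282.599 kN.
I_c = (π/8 − 8/(9π))·r⁴ = 0.109757 × 1.44⁴ = 0.471935 m⁴.
Centre of pressure: y_p = y_c + I_c/(y_c·A) = 7.61116 + 0.471935/(7.61116 × 3.2572) = 7.61116 + 0.0190365 = 7.6302 m along the plane.
The resultant acts 0.611155 + 0.0190365 = 0.630192 m (along the plate) below the hinge at the top edge, so the moment about the hinge is M = F × 0.630192 = 282.599 × 0.630192 = 178.092 kN·m.
A normal force at the bottom, 1.44 m from the hinge, must supply this moment: P = 178.092/1.44 = 123.675 kN.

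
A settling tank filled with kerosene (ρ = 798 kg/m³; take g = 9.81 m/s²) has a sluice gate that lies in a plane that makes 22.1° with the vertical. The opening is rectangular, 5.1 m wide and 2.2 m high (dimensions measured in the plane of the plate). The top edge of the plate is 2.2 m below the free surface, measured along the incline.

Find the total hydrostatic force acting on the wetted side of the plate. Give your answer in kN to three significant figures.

F ≈ 269 kN

γ = ρg = 798 × 9.81 / 1000 = 7.82838 kN/m³.
The plate makes 22.1° with the vertical, i.e. θ = 90° − 22.1° = 67.9° to the horizontal. Measuring y along the incline from the free-surface line, vertical depth h = y·sinθ with sinθ = 0.926529.
The centroid lies 2.2/2 = 1.1 m below the top edge, so y_c = 2.2 + 1.1 = 3.3 m and h_c = 3.3 × 0.926529 = 3.05755 m.
A = 5.1 × 2.2 = 11.22 m².
Resultant F = γ·h_c·A = 7.82838 × 3.05755 × 11.22 = 268.558 kN.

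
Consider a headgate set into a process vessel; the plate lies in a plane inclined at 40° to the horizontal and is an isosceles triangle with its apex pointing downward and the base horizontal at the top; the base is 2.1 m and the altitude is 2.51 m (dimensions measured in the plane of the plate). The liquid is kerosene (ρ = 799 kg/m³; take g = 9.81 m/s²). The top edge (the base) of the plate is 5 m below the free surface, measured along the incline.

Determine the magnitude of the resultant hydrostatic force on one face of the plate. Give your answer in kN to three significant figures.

F ≈ 77.5 kN

γ = ρg = 799 × 9.81 / 1000 = 7.83819 kN/m³.
Let θ = 40° be the plate's angle to the horizontal; measure y along the incline from where the plane meets the free surface. Vertical depth h = y·sinθ with sinθ = 0.642788.
With the apex down, the centroid sits h/3 = 2.51/3 = 0.836667 m below the base (the top edge), so y_c = 5 + 0.836667 = 5.83667 m and h_c = 5.83667 × 0.642788 = 3.75174 m.
A = ½ × 2.1 × 2.51 = 2.6355 m².
Resultant F = γ·h_c·A = 7.83819 × 3.75174 × 2.6355 = 77.5018 kN.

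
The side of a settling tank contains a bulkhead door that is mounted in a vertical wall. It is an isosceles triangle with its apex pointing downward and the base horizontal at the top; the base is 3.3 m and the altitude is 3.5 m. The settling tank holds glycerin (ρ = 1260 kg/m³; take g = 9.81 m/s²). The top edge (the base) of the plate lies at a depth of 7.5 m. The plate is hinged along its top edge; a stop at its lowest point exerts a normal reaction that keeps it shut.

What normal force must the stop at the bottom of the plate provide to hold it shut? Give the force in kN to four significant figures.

γ = ρg = 1260 × 9.81 / 1000 = 12.3606 kN/m³.
With the apex down, the centroid sits h/3 = 3.5/3 = 1.16667 m below the base (the top edge), so the centroid depth is h_c = 7.5 + 1.16667 = 8.66667 m.
A = ½ × 3.3 × 3.5 = 5.775 m².
Resultant F = γ·h_c·A = 12.3606 × 8.66667 × 5.775 = 618.648 kN.
I_c = b·h³/36 = 3.3 × 3.5³/36 = 3.93021 m⁴.
Centre of pressure: y_p = y_c + I_c/(y_c·A) = 8.66667 + 3.93021/(8.66667 × 5.775) = 8.66667 + 0.0785256 = 8.7452 m along the plane.
The resultant acts 1.16667 + 0.0785256 = 1.2452 m (along the plate) below the hinge at the top edge, so the moment about the hinge is M = F × 1.2452 = 618.648 × 1.2452 = 770.34 kN·m.
A normal force at the bottom, 3.5 m from the hinge, must supply this moment: P = 770.34/3.5 = 220.097 kN.

P ≈ 220.1 kN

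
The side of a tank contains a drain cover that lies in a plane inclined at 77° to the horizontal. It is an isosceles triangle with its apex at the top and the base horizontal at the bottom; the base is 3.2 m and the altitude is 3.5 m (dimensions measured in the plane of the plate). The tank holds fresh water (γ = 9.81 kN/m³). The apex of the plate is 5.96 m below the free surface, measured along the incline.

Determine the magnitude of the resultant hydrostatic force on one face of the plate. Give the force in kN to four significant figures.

F ≈ 443.9 kN

γ = 9.81 kN/m³.
Let θ = 77° be the plate's angle to the horizontal; measure y along the incline from where the plane meets the free surface. Vertical depth h = y·sinθ with sinθ = 0.974370.
With the apex up, the centroid sits 2h/3 = 2 × 3.5/3 = 2.33333 m below the apex, so y_c = 5.96 + 2.33333 = 8.29333 m and h_c = 8.29333 × 0.974370 = 8.08077 m.
A = ½ × 3.2 × 3.5 = 5.6 m².
Resultant F = γ·h_c·A = 9.81 × 8.08077 × 5.6 = 443.925 kN.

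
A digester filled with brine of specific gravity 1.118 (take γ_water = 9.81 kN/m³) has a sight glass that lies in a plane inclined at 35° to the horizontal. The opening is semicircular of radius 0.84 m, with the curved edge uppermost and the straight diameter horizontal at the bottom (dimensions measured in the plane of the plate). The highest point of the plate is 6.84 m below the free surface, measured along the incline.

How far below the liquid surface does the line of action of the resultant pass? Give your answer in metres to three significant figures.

γ = 1.118 × 9.81 = 10.96758 kN/m³.
Let θ = 35° be the plate's angle to the horizontal; measure y along the incline from where the plane meets the free surface. Vertical depth h = y·sinθ with sinθ = 0.573576.
The centroid lies 4r/(3π) = 0.356507 m above the diameter, so r − 4r/(3π) = 0.84 − 0.356507 = 0.483493 m below the topmost point, so y_c = 6.84 + 0.483493 = 7.32349 m and h_c = 7.32349 × 0.573576 = 4.20058 m.
A = πr²/2 = π × 0.84²/2 = 1.10835 m².
Resultant F = γ·h_c·A = 10.96758 × 4.20058 × 1.10835 = 51.0619 kN.
I_c = (π/8 − 8/(9π))·r⁴ = 0.109757 × 0.84⁴ = 0.0546449 m⁴.
Centre of pressure: y_p = y_c + I_c/(y_c·A) = 7.32349 + 0.0546449/(7.32349 × 1.10835) = 7.32349 + 0.00673216 = 7.33022 m along the plane.
Vertically, h_p = y_p·sinθ = 7.33022 × 0.573576 = 4.20444 m.

h_p = 4.20 m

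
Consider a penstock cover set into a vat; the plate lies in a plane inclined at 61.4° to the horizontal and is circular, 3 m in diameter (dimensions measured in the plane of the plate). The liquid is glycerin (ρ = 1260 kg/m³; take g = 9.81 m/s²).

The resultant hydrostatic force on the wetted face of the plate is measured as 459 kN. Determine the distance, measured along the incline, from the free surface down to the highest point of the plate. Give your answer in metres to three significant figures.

γ = ρg = 1260 × 9.81 / 1000 = 12.3606 kN/m³.
A = π(1.5)² = 7.06858 m².
From F = γ·h_c·A, the centroid depth is h_c = 459/(12.3606 × 7.06858) = 5.25341 m.
Let θ = 61.4° be the plate's angle to the horizontal; measure y along the incline from where the plane meets the free surface. Vertical depth h = y·sinθ with sinθ = 0.877983.
Along the incline, y_c = h_c/sinθ = 5.25341/0.877983 = 5.9835 m.
The centroid is at the centre, 1.5 m below the top of the plate, so the highest point sits at y_top = 5.9835 − 1.5 = 4.4835 m along the incline.

y_top ≈ 4.48 m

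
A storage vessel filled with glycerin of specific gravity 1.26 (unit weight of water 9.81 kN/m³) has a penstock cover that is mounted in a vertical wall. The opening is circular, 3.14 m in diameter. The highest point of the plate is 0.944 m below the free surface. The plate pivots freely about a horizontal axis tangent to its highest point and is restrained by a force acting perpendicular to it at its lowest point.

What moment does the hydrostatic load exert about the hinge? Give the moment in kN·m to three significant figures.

γ = 1.26 × 9.81 = 12.3606 kN/m³.
The centroid is at the centre, 1.57 m below the top of the plate, so the centroid depth is h_c = 0.944 + 1.57 = 2.514 m.
A = π(1.57)² = 7.74371 m².
Resultant F = γ·h_c·A = 12.3606 × 2.514 × 7.74371 = 240.632 kN.
I_c = πr⁴/4 = π × 1.57⁴/4 = 4.77187 m⁴.
Centre of pressure: y_p = y_c + I_c/(y_c·A) = 2.514 + 4.77187/(2.514 × 7.74371) = 2.514 + 0.245117 = 2.75912 m along the plane.
The resultant acts 1.57 + 0.245117 = 1.81512 m (along the plate) below the hinge at the top edge, so the moment about the hinge is M = F × 1.81512 = 240.632 × 1.81512 = 436.776 kN·m.

M ≈ 437 kN·m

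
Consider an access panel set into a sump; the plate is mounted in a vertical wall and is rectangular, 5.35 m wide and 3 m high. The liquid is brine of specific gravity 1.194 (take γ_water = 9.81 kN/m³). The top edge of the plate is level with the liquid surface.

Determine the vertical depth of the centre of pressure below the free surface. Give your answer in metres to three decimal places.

h_p = 2.000 m

γ = 1.194 × 9.81 = 11.71314 kN/m³.
The centroid lies 3/2 = 1.5 m below the top edge, so the centroid depth is h_c = 1.5 m.
A = 5.35 × 3 = 16.05 m².
Resultant F = γ·h_c·A = 11.71314 × 1.5 × 16.05 = 281.994 kN.
I_c = b·h³/12 = 5.35 × 3³/12 = 12.0375 m⁴.
Centre of pressure: y_p = y_c + I_c/(y_c·A) = 1.5 + 12.0375/(1.5 × 16.05) = 1.5 + 0.5 = 2 m along the plane.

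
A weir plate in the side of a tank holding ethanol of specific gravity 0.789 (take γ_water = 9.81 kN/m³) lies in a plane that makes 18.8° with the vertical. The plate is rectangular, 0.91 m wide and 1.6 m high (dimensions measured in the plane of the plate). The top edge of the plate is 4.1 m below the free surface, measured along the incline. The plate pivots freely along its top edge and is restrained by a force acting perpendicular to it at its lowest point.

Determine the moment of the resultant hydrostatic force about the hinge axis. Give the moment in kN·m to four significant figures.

M ≈ 44.10 kN·m

γ = 0.789 × 9.81 = 7.74009 kN/m³.
The plate makes 18.8° with the vertical, i.e. θ = 90° − 18.8° = 71.2° to the horizontal. Measuring y along the incline from the free-surface line, vertical depth h = y·sinθ with sinθ = 0.946649.
The centroid lies 1.6/2 = 0.8 m below the top edge, so y_c = 4.1 + 0.8 = 4.9 m and h_c = 4.9 × 0.946649 = 4.63858 m.
A = 0.91 × 1.6 = 1.456 m².
Resultant F = γ·h_c·A = 7.74009 × 4.63858 × 1.456 = 52.2748 kN.
I_c = b·h³/12 = 0.91 × 1.6³/12 = 0.310613 m⁴.
Centre of pressure: y_p = y_c + I_c/(y_c·A) = 4.9 + 0.310613/(4.9 × 1.456) = 4.9 + 0.0435374 = 4.94354 m along the plane.
The resultant acts 0.8 + 0.0435374 = 0.843537 m (along the plate) below the hinge at the top edge, so the moment about the hinge is M = F × 0.843537 = 52.2748 × 0.843537 = 44.0957 kN·m.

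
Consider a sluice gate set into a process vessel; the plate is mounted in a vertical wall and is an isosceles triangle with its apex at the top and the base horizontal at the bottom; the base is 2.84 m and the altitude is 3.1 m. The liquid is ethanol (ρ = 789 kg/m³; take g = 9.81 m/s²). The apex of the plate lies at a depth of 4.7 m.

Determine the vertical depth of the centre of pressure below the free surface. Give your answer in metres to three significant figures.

γ = ρg = 789 × 9.81 / 1000 = 7.74009 kN/m³.
With the apex up, the centroid sits 2h/3 = 2 × 3.1/3 = 2.06667 m below the apex, so the centroid depth is h_c = 4.7 + 2.06667 = 6.76667 m.
A = ½ × 2.84 × 3.1 = 4.402 m².
Resultant F = γ·h_c·A = 7.74009 × 6.76667 × 4.402 = 230.553 kN.
I_c = b·h³/36 = 2.84 × 3.1³/36 = 2.35018 m⁴.
Centre of pressure: y_p = y_c + I_c/(y_c·A) = 6.76667 + 2.35018/(6.76667 × 4.402) = 6.76667 + 0.0788998 = 6.84557 m along the plane.

h_p = 6.85 m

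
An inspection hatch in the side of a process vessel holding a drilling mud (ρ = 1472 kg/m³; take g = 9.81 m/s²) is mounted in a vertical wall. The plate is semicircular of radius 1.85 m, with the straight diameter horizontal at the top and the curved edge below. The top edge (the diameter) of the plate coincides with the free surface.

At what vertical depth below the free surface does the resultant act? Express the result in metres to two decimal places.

h_p = 1.09 m

γ = ρg = 1472 × 9.81 / 1000 = 14.44032 kN/m³.
The centroid of a semicircle lies 4r/(3π) = 0.785164 m from the diameter, here below the top edge, so the centroid depth is h_c = 0.785164 m.
A = πr²/2 = π × 1.85²/2 = 5.37605 m².
Resultant F = γ·h_c·A = 14.44032 × 0.785164 × 5.37605 = 60.9538 kN.
I_c = (π/8 − 8/(9π))·r⁴ = 0.109757 × 1.85⁴ = 1.28564 m⁴.
Centre of pressure: y_p = y_c + I_c/(y_c·A) = 0.785164 + 1.28564/(0.785164 × 5.37605) = 0.785164 + 0.304576 = 1.08974 m along the plane.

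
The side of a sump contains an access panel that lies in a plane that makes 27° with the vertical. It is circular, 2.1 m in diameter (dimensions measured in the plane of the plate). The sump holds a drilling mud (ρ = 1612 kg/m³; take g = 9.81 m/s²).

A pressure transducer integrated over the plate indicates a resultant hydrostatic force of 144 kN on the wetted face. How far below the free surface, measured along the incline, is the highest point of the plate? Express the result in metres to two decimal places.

y_top ≈ 1.90 m

γ = ρg = 1612 × 9.81 / 1000 = 15.81372 kN/m³.
A = π(1.05)² = 3.46361 m².
From F = γ·h_c·A, the centroid depth is h_c = 144/(15.81372 × 3.46361) = 2.62905 m.
The plate makes 27° with the vertical, i.e. θ = 90° − 27° = 63° to the horizontal. Measuring y along the incline from the free-surface line, vertical depth h = y·sinθ with sinθ = 0.891007.
Along the incline, y_c = h_c/sinθ = 2.62905/0.891007 = 2.95065 m.
The centroid is at the centre, 1.05 m below the top of the plate, so the highest point sits at y_top = 2.95065 − 1.05 = 1.90065 m along the incline.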